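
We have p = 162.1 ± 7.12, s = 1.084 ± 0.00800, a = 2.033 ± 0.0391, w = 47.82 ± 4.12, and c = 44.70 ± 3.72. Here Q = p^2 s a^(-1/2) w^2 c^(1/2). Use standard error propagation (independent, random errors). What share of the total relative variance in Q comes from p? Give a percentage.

19.6%

(δQ/Q)² = (2·δp/p)² + (1·δs/s)² + (−½·δa/a)² + (2·δw/w)² + (½·δc/c)²
  p term: (2×0.0439)² = 0.00772
  s term: (1×0.00738)² = 5.45e-05
  a term: (-0.5×0.0192)² = 9.25e-05
  w term: (2×0.0862)² = 0.0297
  c term: (0.5×0.0832)² = 0.00173
Total = 0.0393. Share from p = 0.00772/0.0393 = 0.196.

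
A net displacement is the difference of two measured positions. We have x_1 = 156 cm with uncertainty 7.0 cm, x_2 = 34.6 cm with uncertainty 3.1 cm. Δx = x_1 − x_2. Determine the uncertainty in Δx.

For a sum/difference, combine absolute errors in quadrature:
  (δx_1)² = 49.0;  (δx_2)² = 9.61
δΔx = √(58.6) = 7.66 cm

7.66 cm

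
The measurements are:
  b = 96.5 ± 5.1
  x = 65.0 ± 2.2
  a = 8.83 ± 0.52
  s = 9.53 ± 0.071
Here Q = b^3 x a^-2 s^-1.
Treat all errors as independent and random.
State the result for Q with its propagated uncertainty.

78600 ± 15800

For a monomial Q ∝ b^3, x, a^-2, s^-1, fractional errors add in quadrature:
  (3·δb/b)² = (3×0.0528)² = 0.0251;  (1·δx/x)² = (1×0.0338)² = 0.00115;  (-2·δa/a)² = (-2×0.0589)² = 0.0139;  (-1·δs/s)² = (-1×0.00745)² = 5.55e-05
δQ/Q = √(0.0402) = 0.201
Q = 78600, so δQ = 0.201 × 78600 = 15800.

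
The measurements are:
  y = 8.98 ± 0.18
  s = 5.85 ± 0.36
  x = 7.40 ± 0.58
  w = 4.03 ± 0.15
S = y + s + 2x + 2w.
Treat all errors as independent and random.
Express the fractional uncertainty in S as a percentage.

For a sum/difference, combine absolute errors in quadrature:
  (δy)² = 0.0324;  (δs)² = 0.130;  (2·δx)² = 1.35;  (2·δw)² = 0.0900
δS = √(1.60) = 1.26
S = 37.7, so δS/S = 1.26/37.7 = 0.0335.

3.35%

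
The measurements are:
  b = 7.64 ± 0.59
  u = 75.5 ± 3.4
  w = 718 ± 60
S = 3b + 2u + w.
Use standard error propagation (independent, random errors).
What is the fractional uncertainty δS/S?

0.0677

For a sum/difference, combine absolute errors in quadrature:
  (3·δb)² = 3.13;  (2·δu)² = 46.2;  (δw)² = 3600
δS = √(3650) = 60.4
S = 892, so δS/S = 60.4/892 = 0.0677.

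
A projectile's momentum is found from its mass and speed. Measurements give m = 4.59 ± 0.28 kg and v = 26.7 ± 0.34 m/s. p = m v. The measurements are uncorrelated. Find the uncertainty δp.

p is a product of powers, so relative uncertainties combine in quadrature:
  (1·δm/m)² = (1×0.0610)² = 0.00372;  (1·δv/v)² = (1×0.0127)² = 0.000162
δp/p = √(0.00388) = 0.0623
p = 123 kg·m/s, so δp = 0.0623 × 123 = 7.64 kg·m/s.

7.64 kg·m/s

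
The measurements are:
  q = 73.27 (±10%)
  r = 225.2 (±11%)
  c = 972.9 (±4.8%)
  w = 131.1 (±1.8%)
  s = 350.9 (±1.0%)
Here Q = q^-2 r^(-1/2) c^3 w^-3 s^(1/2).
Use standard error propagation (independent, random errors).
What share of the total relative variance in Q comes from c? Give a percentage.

31.1%

(δQ/Q)² = (-2·δq/q)² + (−½·δr/r)² + (3·δc/c)² + (-3·δw/w)² + (½·δs/s)²
  q term: (-2×0.100)² = 0.0400
  r term: (-0.5×0.110)² = 0.00302
  c term: (3×0.0480)² = 0.0207
  w term: (-3×0.0180)² = 0.00292
  s term: (0.5×0.0100)² = 2.5e-05
Total = 0.0667. Share from c = 0.0207/0.0667 = 0.311.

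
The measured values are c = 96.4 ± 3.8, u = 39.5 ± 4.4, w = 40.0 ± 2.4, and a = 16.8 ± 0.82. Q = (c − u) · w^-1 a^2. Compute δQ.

61.6

Let h = c − u = 56.9. δh = √(δc² + δu²) = √(14.4 + 19.4) = 5.81, so δh/h = 0.102.
Q is then a monomial in h, w, a:
δQ/Q = √((δh/h)² + (-1·δw/w)² + (2·δa/a)²) = √(0.0104 + 0.00360 + 0.00953) = 0.154
Q = 401, so δQ = 0.154 × 401 = 61.6.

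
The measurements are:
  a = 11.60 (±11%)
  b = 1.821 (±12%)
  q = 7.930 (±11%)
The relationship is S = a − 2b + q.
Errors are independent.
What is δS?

1.61

S is a linear combination, so absolute uncertainties add in quadrature:
  (δa)² = 1.63;  (2·δb)² = 0.191;  (δq)² = 0.761
δS = √(2.58) = 1.61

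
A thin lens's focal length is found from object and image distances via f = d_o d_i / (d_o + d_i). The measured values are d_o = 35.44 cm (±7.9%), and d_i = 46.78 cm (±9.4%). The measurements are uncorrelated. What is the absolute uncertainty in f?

1.22 cm

∂f/∂d_o = (d_i/(d_o+d_i))² = 0.324;  ∂f/∂d_i = (d_o/(d_o+d_i))² = 0.186
δf = √((∂f/∂d_o · δd_o)² + (∂f/∂d_i · δd_i)²) = √(0.821 + 0.667) = 1.22 cm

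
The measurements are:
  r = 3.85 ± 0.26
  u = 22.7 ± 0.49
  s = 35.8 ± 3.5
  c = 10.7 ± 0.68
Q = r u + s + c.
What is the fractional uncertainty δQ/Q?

Let p = r·u = 87.4. δp/p = √((1·δr/r)² + (1·δu/u)²) = √(0.00456 + 0.000466) = 0.0709, so δp = 6.20.
Q = p + s + c: δQ = √(δp² + δs² + δc²) = √(38.4 + 12.2 + 0.462) = 7.15
Q = 134, so δQ/Q = 7.15/134 = 0.0534.

0.0534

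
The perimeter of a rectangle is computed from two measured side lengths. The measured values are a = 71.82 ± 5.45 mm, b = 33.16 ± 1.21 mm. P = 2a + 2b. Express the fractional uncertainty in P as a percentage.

Sums and differences: (δP)² = Σ (cᵢ δxᵢ)².
  (2·δa)² = 119;  (2·δb)² = 5.86
δP = √(125) = 11.2 mm
P = 210.0 mm, so δP/P = 11.2/210.0 = 0.0532.

5.32%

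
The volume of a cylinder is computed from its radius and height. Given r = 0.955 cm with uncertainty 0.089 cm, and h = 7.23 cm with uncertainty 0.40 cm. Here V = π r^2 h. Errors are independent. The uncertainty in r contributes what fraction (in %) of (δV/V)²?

(δV/V)² = (2·δr/r)² + (1·δh/h)²
  r term: (2×0.0932)² = 0.0347
  h term: (1×0.0553)² = 0.00306
Total = 0.0378. Share from r = 0.0347/0.0378 = 0.919.

91.9%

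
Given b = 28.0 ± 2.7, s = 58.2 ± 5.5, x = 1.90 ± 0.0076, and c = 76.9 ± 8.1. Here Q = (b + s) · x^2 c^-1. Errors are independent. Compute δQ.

Let u = b + s = 86.2. δu = √(δb² + δs²) = √(7.29 + 30.2) = 6.13, so δu/u = 0.0711.
Q is then a monomial in u, x, c:
δQ/Q = √((δu/u)² + (2·δx/x)² + (-1·δc/c)²) = √(0.00505 + 6.4e-05 + 0.0111) = 0.127
Q = 4.05, so δQ = 0.127 × 4.05 = 0.515.

0.515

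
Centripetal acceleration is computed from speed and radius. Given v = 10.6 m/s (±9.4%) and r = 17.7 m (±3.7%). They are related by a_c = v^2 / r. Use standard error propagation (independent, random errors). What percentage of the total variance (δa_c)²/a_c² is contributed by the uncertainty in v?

96.3%

(δa_c/a_c)² = (2·δv/v)² + (-1·δr/r)²
  v term: (2×0.0940)² = 0.0353
  r term: (-1×0.0370)² = 0.00137
Total = 0.0367. Share from v = 0.0353/0.0367 = 0.963.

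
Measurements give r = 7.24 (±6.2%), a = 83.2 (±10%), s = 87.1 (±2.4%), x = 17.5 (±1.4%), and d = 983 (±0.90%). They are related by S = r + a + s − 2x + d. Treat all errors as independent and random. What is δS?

Absolute uncertainties add in quadrature for a linear combination:
  (δr)² = 0.201;  (δa)² = 69.2;  (δs)² = 4.37;  (2·δx)² = 0.240;  (δd)² = 78.3
δS = √(152) = 12.3

12.3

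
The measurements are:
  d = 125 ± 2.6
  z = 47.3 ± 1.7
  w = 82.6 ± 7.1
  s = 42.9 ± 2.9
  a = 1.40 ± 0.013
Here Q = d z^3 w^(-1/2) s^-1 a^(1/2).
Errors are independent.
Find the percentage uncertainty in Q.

13.6%

Since Q is a product/quotient, work with relative uncertainties:
  (1·δd/d)² = (1×0.0208)² = 0.000433;  (3·δz/z)² = (3×0.0359)² = 0.0116;  (−½·δw/w)² = (-0.5×0.0860)² = 0.00185;  (-1·δs/s)² = (-1×0.0676)² = 0.00457;  (½·δa/a)² = (0.5×0.00929)² = 2.16e-05
δQ/Q = √(0.0185) = 0.136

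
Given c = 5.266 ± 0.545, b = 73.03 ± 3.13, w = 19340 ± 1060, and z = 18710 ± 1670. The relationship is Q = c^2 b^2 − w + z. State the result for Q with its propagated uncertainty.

Let p = c^2·b^2 = 147900. δp/p = √((2·δc/c)² + (2·δb/b)²) = √(0.0428 + 0.00735) = 0.224, so δp = 33100.
Q = p − w + z: δQ = √(δp² + δw² + δz²) = √(1.1e+09 + 1.12e+06 + 2.79e+06) = 33200
Q = 147300.

147300 ± 33200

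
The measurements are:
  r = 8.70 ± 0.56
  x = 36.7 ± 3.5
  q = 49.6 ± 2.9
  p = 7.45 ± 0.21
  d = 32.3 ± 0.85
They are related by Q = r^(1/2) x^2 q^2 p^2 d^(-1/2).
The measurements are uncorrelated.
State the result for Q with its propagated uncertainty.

Relative error in a monomial: (δQ/Q)² = Σ (nᵢ · δxᵢ/xᵢ)².
  (½·δr/r)² = (0.5×0.0644)² = 0.00104;  (2·δx/x)² = (2×0.0954)² = 0.0364;  (2·δq/q)² = (2×0.0585)² = 0.0137;  (2·δp/p)² = (2×0.0282)² = 0.00318;  (−½·δd/d)² = (-0.5×0.0263)² = 0.000173
δQ/Q = √(0.0544) = 0.233
Q = 9.54e+07, so δQ = 0.233 × 9.54e+07 = 2.23e+07.

(9.54 ± 2.23) × 10^7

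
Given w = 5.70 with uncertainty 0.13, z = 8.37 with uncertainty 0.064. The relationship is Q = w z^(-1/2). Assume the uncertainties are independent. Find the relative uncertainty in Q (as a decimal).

Q is a product of powers, so relative uncertainties combine in quadrature:
  (1·δw/w)² = (1×0.0228)² = 0.000520;  (−½·δz/z)² = (-0.5×0.00765)² = 1.46e-05
δQ/Q = √(0.000535) = 0.0231

0.0231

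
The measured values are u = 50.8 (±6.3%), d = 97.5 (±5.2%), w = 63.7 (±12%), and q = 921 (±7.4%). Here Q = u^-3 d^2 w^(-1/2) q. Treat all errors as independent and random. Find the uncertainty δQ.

Relative error in a monomial: (δQ/Q)² = Σ (nᵢ · δxᵢ/xᵢ)².
  (-3·δu/u)² = (-3×0.0630)² = 0.0357;  (2·δd/d)² = (2×0.0520)² = 0.0108;  (−½·δw/w)² = (-0.5×0.120)² = 0.00360;  (1·δq/q)² = (1×0.0740)² = 0.00548
δQ/Q = √(0.0556) = 0.236
Q = 8.37, so δQ = 0.236 × 8.37 = 1.97.

1.97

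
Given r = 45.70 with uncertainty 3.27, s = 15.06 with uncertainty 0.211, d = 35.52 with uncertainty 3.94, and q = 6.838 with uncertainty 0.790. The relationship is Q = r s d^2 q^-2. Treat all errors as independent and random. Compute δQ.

Each factor contributes (exponent × relative error)² to (δQ/Q)²:
  (1·δr/r)² = (1×0.0716)² = 0.00512;  (1·δs/s)² = (1×0.0140)² = 0.000196;  (2·δd/d)² = (2×0.111)² = 0.0492;  (-2·δq/q)² = (-2×0.116)² = 0.0534
δQ/Q = √(0.108) = 0.329
Q = 18570, so δQ = 0.329 × 18570 = 6100.

6100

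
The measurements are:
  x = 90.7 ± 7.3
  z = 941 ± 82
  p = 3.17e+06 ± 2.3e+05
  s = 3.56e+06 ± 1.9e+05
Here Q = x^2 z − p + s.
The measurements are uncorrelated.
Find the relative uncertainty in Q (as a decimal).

Let w = x^2·z = 7.74e+06. δw/w = √((2·δx/x)² + (1·δz/z)²) = √(0.0259 + 0.00759) = 0.183, so δw = 1.42e+06.
Q = w − p + s: δQ = √(δw² + δp² + δs²) = √(2.01e+12 + 5.29e+10 + 3.61e+10) = 1.45e+06
Q = 8.13e+06, so δQ/Q = 1.45e+06/8.13e+06 = 0.178.

0.178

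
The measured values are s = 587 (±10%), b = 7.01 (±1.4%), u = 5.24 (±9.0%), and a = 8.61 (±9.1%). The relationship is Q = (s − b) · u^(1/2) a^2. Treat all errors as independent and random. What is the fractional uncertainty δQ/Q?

0.213

Let w = s − b = 580. δw = √(δs² + δb²) = √(3450 + 0.00963) = 58.7, so δw/w = 0.101.
Q is then a monomial in w, u, a:
δQ/Q = √((δw/w)² + (½·δu/u)² + (2·δa/a)²) = √(0.0102 + 0.00202 + 0.0331) = 0.213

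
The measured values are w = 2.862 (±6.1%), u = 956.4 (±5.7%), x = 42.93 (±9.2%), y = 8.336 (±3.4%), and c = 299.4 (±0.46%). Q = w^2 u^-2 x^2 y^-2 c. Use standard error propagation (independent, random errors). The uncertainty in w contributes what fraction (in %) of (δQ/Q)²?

(δQ/Q)² = (2·δw/w)² + (-2·δu/u)² + (2·δx/x)² + (-2·δy/y)² + (1·δc/c)²
  w term: (2×0.0610)² = 0.0149
  u term: (-2×0.0570)² = 0.0130
  x term: (2×0.0920)² = 0.0339
  y term: (-2×0.0340)² = 0.00462
  c term: (1×0.00460)² = 2.12e-05
Total = 0.0664. Share from w = 0.0149/0.0664 = 0.224.

22.4%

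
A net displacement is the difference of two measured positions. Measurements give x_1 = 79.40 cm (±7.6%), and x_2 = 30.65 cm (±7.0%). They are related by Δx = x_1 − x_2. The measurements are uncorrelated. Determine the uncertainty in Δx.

6.40 cm

Δx is a linear combination, so absolute uncertainties add in quadrature:
  (δx_1)² = 36.4;  (δx_2)² = 4.60
δΔx = √(41.0) = 6.40 cm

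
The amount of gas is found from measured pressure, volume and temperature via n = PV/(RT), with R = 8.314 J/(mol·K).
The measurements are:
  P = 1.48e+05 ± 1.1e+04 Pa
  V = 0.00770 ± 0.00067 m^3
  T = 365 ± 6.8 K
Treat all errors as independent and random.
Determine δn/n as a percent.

11.6%

Each factor contributes (exponent × relative error)² to (δn/n)²:
  (1·δP/P)² = (1×0.0743)² = 0.00552;  (1·δV/V)² = (1×0.0870)² = 0.00757;  (-1·δT/T)² = (-1×0.0186)² = 0.000347
δn/n = √(0.0134) = 0.116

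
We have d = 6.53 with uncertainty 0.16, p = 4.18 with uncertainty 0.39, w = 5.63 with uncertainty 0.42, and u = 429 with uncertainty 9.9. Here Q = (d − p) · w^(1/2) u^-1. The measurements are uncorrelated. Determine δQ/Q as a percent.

18.5%

Let h = d − p = 2.35. δh = √(δd² + δp²) = √(0.0256 + 0.152) = 0.422, so δh/h = 0.179.
Q is then a monomial in h, w, u:
δQ/Q = √((δh/h)² + (½·δw/w)² + (-1·δu/u)²) = √(0.0322 + 0.00139 + 0.000533) = 0.185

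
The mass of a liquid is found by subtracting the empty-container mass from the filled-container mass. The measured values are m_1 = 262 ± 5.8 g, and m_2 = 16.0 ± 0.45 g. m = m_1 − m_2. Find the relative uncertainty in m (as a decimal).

0.0236

Absolute uncertainties add in quadrature for a linear combination:
  (δm_1)² = 33.6;  (δm_2)² = 0.203
δm = √(33.8) = 5.82 g
m = 246 g, so δm/m = 5.82/246 = 0.0236.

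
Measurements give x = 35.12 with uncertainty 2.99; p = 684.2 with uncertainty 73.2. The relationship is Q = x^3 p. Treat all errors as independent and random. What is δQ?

8.21e+06

Each factor contributes (exponent × relative error)² to (δQ/Q)²:
  (3·δx/x)² = (3×0.0851)² = 0.0652;  (1·δp/p)² = (1×0.107)² = 0.0114
δQ/Q = √(0.0767) = 0.277
Q = 2.964e+07, so δQ = 0.277 × 2.964e+07 = 8.21e+06.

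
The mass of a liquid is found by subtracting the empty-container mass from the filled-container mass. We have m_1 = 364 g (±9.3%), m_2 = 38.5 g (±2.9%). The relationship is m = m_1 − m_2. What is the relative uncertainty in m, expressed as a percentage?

10.4%

m is a linear combination, so absolute uncertainties add in quadrature:
  (δm_1)² = 1150;  (δm_2)² = 1.25
δm = √(1150) = 33.9 g
m = 326 g, so δm/m = 33.9/326 = 0.104.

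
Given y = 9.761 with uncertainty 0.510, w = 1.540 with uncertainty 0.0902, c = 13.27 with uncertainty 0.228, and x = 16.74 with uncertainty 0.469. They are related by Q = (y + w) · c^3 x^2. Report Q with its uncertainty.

Let u = y + w = 11.30. δu = √(δy² + δw²) = √(0.260 + 0.00814) = 0.518, so δu/u = 0.0458.
Q is then a monomial in u, c, x:
δQ/Q = √((δu/u)² + (3·δc/c)² + (2·δx/x)²) = √(0.00210 + 0.00266 + 0.00314) = 0.0889
Q = 7.4e+06, so δQ = 0.0889 × 7.4e+06 = 6.58e+05.

(7.400 ± 0.658) × 10^6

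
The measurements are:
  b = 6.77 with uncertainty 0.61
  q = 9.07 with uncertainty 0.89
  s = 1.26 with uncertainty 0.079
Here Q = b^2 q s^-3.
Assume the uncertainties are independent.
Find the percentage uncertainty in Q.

27.8%

Q is a product of powers, so relative uncertainties combine in quadrature:
  (2·δb/b)² = (2×0.0901)² = 0.0325;  (1·δq/q)² = (1×0.0981)² = 0.00963;  (-3·δs/s)² = (-3×0.0627)² = 0.0354
δQ/Q = √(0.0775) = 0.278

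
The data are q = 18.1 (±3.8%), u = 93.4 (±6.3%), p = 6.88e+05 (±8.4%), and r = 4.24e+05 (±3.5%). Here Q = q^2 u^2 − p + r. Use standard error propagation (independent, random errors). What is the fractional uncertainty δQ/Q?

Let w = q^2·u^2 = 2.86e+06. δw/w = √((2·δq/q)² + (2·δu/u)²) = √(0.00578 + 0.0159) = 0.147, so δw = 4.21e+05.
Q = w − p + r: δQ = √(δw² + δp² + δr²) = √(1.77e+11 + 3.34e+09 + 2.2e+08) = 4.25e+05
Q = 2.59e+06, so δQ/Q = 4.25e+05/2.59e+06 = 0.164.

0.164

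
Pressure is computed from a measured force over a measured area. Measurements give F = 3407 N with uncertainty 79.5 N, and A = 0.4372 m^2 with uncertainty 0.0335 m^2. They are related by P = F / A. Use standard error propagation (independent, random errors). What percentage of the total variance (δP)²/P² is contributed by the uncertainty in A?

(δP/P)² = (1·δF/F)² + (-1·δA/A)²
  F term: (1×0.0233)² = 0.000544
  A term: (-1×0.0766)² = 0.00587
Total = 0.00642. Share from A = 0.00587/0.00642 = 0.915.

91.5%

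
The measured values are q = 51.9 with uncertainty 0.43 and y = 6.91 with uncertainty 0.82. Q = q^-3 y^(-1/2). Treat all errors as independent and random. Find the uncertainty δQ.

Products/powers → add relative errors in quadrature, weighted by exponent:
  (-3·δq/q)² = (-3×0.00829)² = 0.000618;  (−½·δy/y)² = (-0.5×0.119)² = 0.00352
δQ/Q = √(0.00414) = 0.0643
Q = 2.72e-06, so δQ = 0.0643 × 2.72e-06 = 1.75e-07.

1.75e-07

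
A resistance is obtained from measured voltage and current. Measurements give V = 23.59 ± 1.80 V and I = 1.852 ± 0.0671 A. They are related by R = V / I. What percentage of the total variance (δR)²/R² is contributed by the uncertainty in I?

(δR/R)² = (1·δV/V)² + (-1·δI/I)²
  V term: (1×0.0763)² = 0.00582
  I term: (-1×0.0362)² = 0.00131
Total = 0.00713. Share from I = 0.00131/0.00713 = 0.184.

18.4%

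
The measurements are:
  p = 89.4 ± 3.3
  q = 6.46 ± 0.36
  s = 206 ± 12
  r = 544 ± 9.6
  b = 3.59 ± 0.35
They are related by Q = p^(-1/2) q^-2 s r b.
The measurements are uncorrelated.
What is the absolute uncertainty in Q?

For a monomial Q ∝ p^(-1/2), q^-2, s, r, b, fractional errors add in quadrature:
  (−½·δp/p)² = (-0.5×0.0369)² = 0.000341;  (-2·δq/q)² = (-2×0.0557)² = 0.0124;  (1·δs/s)² = (1×0.0583)² = 0.00339;  (1·δr/r)² = (1×0.0176)² = 0.000311;  (1·δb/b)² = (1×0.0975)² = 0.00950
δQ/Q = √(0.0260) = 0.161
Q = 1020, so δQ = 0.161 × 1020 = 164.

164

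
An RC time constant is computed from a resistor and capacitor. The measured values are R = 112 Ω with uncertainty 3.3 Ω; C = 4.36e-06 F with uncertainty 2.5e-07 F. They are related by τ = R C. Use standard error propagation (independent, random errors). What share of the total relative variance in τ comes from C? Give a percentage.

(δτ/τ)² = (1·δR/R)² + (1·δC/C)²
  R term: (1×0.0295)² = 0.000868
  C term: (1×0.0573)² = 0.00329
Total = 0.00416. Share from C = 0.00329/0.00416 = 0.791.

79.1%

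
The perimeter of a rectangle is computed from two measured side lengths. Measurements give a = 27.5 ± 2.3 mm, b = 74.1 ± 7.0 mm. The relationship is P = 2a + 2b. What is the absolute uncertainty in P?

P is a linear combination, so absolute uncertainties add in quadrature:
  (2·δa)² = 21.2;  (2·δb)² = 196
δP = √(217) = 14.7 mm

14.7 mm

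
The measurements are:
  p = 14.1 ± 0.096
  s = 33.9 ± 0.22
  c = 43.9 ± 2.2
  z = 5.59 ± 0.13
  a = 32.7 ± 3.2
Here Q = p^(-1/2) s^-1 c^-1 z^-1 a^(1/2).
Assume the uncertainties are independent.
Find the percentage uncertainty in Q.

7.42%

Q is a product of powers, so relative uncertainties combine in quadrature:
  (−½·δp/p)² = (-0.5×0.00681)² = 1.16e-05;  (-1·δs/s)² = (-1×0.00649)² = 4.21e-05;  (-1·δc/c)² = (-1×0.0501)² = 0.00251;  (-1·δz/z)² = (-1×0.0233)² = 0.000541;  (½·δa/a)² = (0.5×0.0979)² = 0.00239
δQ/Q = √(0.00550) = 0.0742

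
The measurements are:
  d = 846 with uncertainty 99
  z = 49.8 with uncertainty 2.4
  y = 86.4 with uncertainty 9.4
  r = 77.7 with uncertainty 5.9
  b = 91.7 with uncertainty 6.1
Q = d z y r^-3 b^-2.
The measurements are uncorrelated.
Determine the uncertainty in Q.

Each factor contributes (exponent × relative error)² to (δQ/Q)²:
  (1·δd/d)² = (1×0.117)² = 0.0137;  (1·δz/z)² = (1×0.0482)² = 0.00232;  (1·δy/y)² = (1×0.109)² = 0.0118;  (-3·δr/r)² = (-3×0.0759)² = 0.0519;  (-2·δb/b)² = (-2×0.0665)² = 0.0177
δQ/Q = √(0.0974) = 0.312
Q = 0.000923, so δQ = 0.312 × 0.000923 = 0.000288.

0.000288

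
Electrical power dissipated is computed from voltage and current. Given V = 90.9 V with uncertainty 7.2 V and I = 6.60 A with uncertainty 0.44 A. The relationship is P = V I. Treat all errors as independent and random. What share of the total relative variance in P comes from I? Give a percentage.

(δP/P)² = (1·δV/V)² + (1·δI/I)²
  V term: (1×0.0792)² = 0.00627
  I term: (1×0.0667)² = 0.00444
Total = 0.0107. Share from I = 0.00444/0.0107 = 0.415.

41.5%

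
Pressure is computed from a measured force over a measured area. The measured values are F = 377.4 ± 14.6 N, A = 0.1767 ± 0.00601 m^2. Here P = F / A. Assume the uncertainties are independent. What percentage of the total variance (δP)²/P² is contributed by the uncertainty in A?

(δP/P)² = (1·δF/F)² + (-1·δA/A)²
  F term: (1×0.0387)² = 0.00150
  A term: (-1×0.0340)² = 0.00116
Total = 0.00265. Share from A = 0.00116/0.00265 = 0.436.

43.6%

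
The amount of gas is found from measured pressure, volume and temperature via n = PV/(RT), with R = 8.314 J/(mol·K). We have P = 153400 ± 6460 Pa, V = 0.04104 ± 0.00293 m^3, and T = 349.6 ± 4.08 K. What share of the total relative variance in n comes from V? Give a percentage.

72.7%

(δn/n)² = (1·δP/P)² + (1·δV/V)² + (-1·δT/T)²
  P term: (1×0.0421)² = 0.00177
  V term: (1×0.0714)² = 0.00510
  T term: (-1×0.0117)² = 0.000136
Total = 0.00701. Share from V = 0.00510/0.00701 = 0.727.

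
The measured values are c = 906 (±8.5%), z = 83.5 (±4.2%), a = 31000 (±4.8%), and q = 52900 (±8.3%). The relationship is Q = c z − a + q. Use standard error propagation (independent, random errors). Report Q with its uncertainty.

97600 ± 8540

Let p = c·z = 75700. δp/p = √((1·δc/c)² + (1·δz/z)²) = √(0.00723 + 0.00176) = 0.0948, so δp = 7170.
Q = p − a + q: δQ = √(δp² + δa² + δq²) = √(5.14e+07 + 2.21e+06 + 1.93e+07) = 8540
Q = 97600.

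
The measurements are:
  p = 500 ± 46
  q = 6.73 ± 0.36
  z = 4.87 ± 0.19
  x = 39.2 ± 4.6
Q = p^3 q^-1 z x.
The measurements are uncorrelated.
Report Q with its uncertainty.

For a monomial Q ∝ p^3, q^-1, z, x, fractional errors add in quadrature:
  (3·δp/p)² = (3×0.0920)² = 0.0762;  (-1·δq/q)² = (-1×0.0535)² = 0.00286;  (1·δz/z)² = (1×0.0390)² = 0.00152;  (1·δx/x)² = (1×0.117)² = 0.0138
δQ/Q = √(0.0943) = 0.307
Q = 3.55e+09, so δQ = 0.307 × 3.55e+09 = 1.09e+09.

(3.55 ± 1.09) × 10^9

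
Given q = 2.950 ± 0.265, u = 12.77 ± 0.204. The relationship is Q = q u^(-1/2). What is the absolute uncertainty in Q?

0.0744

Relative error in a monomial: (δQ/Q)² = Σ (nᵢ · δxᵢ/xᵢ)².
  (1·δq/q)² = (1×0.0898)² = 0.00807;  (−½·δu/u)² = (-0.5×0.0160)² = 6.38e-05
δQ/Q = √(0.00813) = 0.0902
Q = 0.8255, so δQ = 0.0902 × 0.8255 = 0.0744.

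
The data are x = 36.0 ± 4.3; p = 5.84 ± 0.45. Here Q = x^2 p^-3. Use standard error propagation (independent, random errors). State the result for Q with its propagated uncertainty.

Products/powers → add relative errors in quadrature, weighted by exponent:
  (2·δx/x)² = (2×0.119)² = 0.0571;  (-3·δp/p)² = (-3×0.0771)² = 0.0534
δQ/Q = √(0.111) = 0.332
Q = 6.51, so δQ = 0.332 × 6.51 = 2.16.

6.51 ± 2.16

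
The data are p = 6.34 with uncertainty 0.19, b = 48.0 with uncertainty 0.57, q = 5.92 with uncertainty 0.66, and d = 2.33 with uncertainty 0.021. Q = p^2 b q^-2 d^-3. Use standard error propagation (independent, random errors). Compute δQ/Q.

Each factor contributes (exponent × relative error)² to (δQ/Q)²:
  (2·δp/p)² = (2×0.0300)² = 0.00359;  (1·δb/b)² = (1×0.0119)² = 0.000141;  (-2·δq/q)² = (-2×0.111)² = 0.0497;  (-3·δd/d)² = (-3×0.00901)² = 0.000731
δQ/Q = √(0.0542) = 0.233

0.233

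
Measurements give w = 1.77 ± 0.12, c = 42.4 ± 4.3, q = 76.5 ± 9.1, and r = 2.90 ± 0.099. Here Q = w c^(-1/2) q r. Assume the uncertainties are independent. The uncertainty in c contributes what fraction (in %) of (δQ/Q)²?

11.4%

(δQ/Q)² = (1·δw/w)² + (−½·δc/c)² + (1·δq/q)² + (1·δr/r)²
  w term: (1×0.0678)² = 0.00460
  c term: (-0.5×0.101)² = 0.00257
  q term: (1×0.119)² = 0.0142
  r term: (1×0.0341)² = 0.00117
Total = 0.0225. Share from c = 0.00257/0.0225 = 0.114.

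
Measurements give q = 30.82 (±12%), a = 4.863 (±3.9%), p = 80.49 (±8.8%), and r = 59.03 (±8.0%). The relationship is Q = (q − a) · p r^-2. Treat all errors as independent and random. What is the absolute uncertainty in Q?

0.139

Let u = q − a = 25.96. δu = √(δq² + δa²) = √(13.7 + 0.0360) = 3.70, so δu/u = 0.143.
Q is then a monomial in u, p, r:
δQ/Q = √((δu/u)² + (1·δp/p)² + (-2·δr/r)²) = √(0.0204 + 0.00774 + 0.0256) = 0.232
Q = 0.5996, so δQ = 0.232 × 0.5996 = 0.139.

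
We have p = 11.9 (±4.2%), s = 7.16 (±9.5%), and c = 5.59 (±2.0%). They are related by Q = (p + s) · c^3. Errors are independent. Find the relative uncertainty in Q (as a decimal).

0.0746

Let u = p + s = 19.1. δu = √(δp² + δs²) = √(0.250 + 0.463) = 0.844, so δu/u = 0.0443.
Q is then a monomial in u, c:
δQ/Q = √((δu/u)² + (3·δc/c)²) = √(0.00196 + 0.00360) = 0.0746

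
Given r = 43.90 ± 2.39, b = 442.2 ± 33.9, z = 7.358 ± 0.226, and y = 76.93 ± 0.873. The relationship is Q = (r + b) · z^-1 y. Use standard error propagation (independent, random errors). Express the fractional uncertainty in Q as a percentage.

Let u = r + b = 486.1. δu = √(δr² + δb²) = √(5.71 + 1150) = 34.0, so δu/u = 0.0699.
Q is then a monomial in u, z, y:
δQ/Q = √((δu/u)² + (-1·δz/z)² + (1·δy/y)²) = √(0.00489 + 0.000943 + 0.000129) = 0.0772

7.72%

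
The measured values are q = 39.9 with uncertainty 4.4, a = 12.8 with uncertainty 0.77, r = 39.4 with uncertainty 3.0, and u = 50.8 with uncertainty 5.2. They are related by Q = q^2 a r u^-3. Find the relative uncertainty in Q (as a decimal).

Q is a product of powers, so relative uncertainties combine in quadrature:
  (2·δq/q)² = (2×0.110)² = 0.0486;  (1·δa/a)² = (1×0.0602)² = 0.00362;  (1·δr/r)² = (1×0.0761)² = 0.00580;  (-3·δu/u)² = (-3×0.102)² = 0.0943
δQ/Q = √(0.152) = 0.390

0.390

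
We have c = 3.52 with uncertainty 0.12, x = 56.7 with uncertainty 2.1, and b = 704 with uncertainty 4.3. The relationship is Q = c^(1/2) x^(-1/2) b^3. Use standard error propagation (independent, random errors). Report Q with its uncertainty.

Q is a product of powers, so relative uncertainties combine in quadrature:
  (½·δc/c)² = (0.5×0.0341)² = 0.000291;  (−½·δx/x)² = (-0.5×0.0370)² = 0.000343;  (3·δb/b)² = (3×0.00611)² = 0.000336
δQ/Q = √(0.000969) = 0.0311
Q = 8.69e+07, so δQ = 0.0311 × 8.69e+07 = 2.71e+06.

(8.69 ± 0.271) × 10^7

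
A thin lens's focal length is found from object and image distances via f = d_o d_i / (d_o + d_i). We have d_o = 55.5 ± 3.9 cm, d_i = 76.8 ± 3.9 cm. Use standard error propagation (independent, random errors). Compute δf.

1.48 cm

∂f/∂d_o = (d_i/(d_o+d_i))² = 0.337;  ∂f/∂d_i = (d_o/(d_o+d_i))² = 0.176
δf = √((∂f/∂d_o · δd_o)² + (∂f/∂d_i · δd_i)²) = √(1.73 + 0.471) = 1.48 cm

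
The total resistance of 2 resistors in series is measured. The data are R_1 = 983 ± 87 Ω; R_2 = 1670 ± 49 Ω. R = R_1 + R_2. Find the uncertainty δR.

99.8 Ω

For a sum/difference, combine absolute errors in quadrature:
  (δR_1)² = 7570;  (δR_2)² = 2400
δR = √(9970) = 99.8 Ω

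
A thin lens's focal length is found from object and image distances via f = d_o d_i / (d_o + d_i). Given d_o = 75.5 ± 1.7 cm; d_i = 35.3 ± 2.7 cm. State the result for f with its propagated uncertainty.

∂f/∂d_o = (d_i/(d_o+d_i))² = 0.102;  ∂f/∂d_i = (d_o/(d_o+d_i))² = 0.464
δf = √((∂f/∂d_o · δd_o)² + (∂f/∂d_i · δd_i)²) = √(0.0298 + 1.57) = 1.27 cm
f = 24.1 cm.

24.1 ± 1.27 cm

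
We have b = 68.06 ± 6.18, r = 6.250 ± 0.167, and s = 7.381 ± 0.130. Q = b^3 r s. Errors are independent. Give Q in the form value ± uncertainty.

(1.454 ± 0.399) × 10^7

For a monomial Q ∝ b^3, r, s, fractional errors add in quadrature:
  (3·δb/b)² = (3×0.0908)² = 0.0742;  (1·δr/r)² = (1×0.0267)² = 0.000714;  (1·δs/s)² = (1×0.0176)² = 0.000310
δQ/Q = √(0.0752) = 0.274
Q = 1.454e+07, so δQ = 0.274 × 1.454e+07 = 3.99e+06.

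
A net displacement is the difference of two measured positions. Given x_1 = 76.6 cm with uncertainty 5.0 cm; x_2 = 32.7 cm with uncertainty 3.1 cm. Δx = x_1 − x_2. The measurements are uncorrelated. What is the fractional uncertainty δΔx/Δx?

Each term contributes (cᵢ δxᵢ)² to (δΔx)²:
  (δx_1)² = 25.0;  (δx_2)² = 9.61
δΔx = √(34.6) = 5.88 cm
Δx = 43.9 cm, so δΔx/Δx = 5.88/43.9 = 0.134.

0.134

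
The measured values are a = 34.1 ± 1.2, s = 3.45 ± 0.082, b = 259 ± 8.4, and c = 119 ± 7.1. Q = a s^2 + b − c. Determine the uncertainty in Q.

26.4

Let p = a·s^2 = 406. δp/p = √((1·δa/a)² + (2·δs/s)²) = √(0.00124 + 0.00226) = 0.0591, so δp = 24.0.
Q = p + b − c: δQ = √(δp² + δb² + δc²) = √(576 + 70.6 + 50.4) = 26.4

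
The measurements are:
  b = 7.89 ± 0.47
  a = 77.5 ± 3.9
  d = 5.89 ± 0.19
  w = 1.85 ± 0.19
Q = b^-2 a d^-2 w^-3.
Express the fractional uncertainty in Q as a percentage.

Since Q is a product/quotient, work with relative uncertainties:
  (-2·δb/b)² = (-2×0.0596)² = 0.0142;  (1·δa/a)² = (1×0.0503)² = 0.00253;  (-2·δd/d)² = (-2×0.0323)² = 0.00416;  (-3·δw/w)² = (-3×0.103)² = 0.0949
δQ/Q = √(0.116) = 0.340

34.0%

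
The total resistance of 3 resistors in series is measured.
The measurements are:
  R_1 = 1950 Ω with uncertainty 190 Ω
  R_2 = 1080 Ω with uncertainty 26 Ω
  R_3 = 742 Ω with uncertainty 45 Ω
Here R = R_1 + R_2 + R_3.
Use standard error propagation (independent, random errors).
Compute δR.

Sums and differences: (δR)² = Σ (cᵢ δxᵢ)².
  (δR_1)² = 36100;  (δR_2)² = 676;  (δR_3)² = 2020
δR = √(38800) = 197 Ω

197 Ω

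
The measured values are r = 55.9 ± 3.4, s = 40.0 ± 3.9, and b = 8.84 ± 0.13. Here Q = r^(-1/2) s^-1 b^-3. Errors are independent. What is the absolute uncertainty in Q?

5.39e-07

Q is a product of powers, so relative uncertainties combine in quadrature:
  (−½·δr/r)² = (-0.5×0.0608)² = 0.000925;  (-1·δs/s)² = (-1×0.0975)² = 0.00951;  (-3·δb/b)² = (-3×0.0147)² = 0.00195
δQ/Q = √(0.0124) = 0.111
Q = 4.84e-06, so δQ = 0.111 × 4.84e-06 = 5.39e-07.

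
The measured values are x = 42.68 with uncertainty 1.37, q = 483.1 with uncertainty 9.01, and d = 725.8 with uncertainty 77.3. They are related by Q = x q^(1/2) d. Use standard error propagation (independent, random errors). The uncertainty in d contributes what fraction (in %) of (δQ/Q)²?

91.0%

(δQ/Q)² = (1·δx/x)² + (½·δq/q)² + (1·δd/d)²
  x term: (1×0.0321)² = 0.00103
  q term: (0.5×0.0187)² = 8.7e-05
  d term: (1×0.107)² = 0.0113
Total = 0.0125. Share from d = 0.0113/0.0125 = 0.910.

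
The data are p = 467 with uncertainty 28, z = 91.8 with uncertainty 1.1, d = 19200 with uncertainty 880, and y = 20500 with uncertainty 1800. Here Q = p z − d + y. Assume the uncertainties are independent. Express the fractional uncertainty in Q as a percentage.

Let w = p·z = 42900. δw/w = √((1·δp/p)² + (1·δz/z)²) = √(0.00359 + 0.000144) = 0.0611, so δw = 2620.
Q = w − d + y: δQ = √(δw² + δd² + δy²) = √(6.87e+06 + 7.74e+05 + 3.24e+06) = 3300
Q = 44200, so δQ/Q = 3300/44200 = 0.0747.

7.47%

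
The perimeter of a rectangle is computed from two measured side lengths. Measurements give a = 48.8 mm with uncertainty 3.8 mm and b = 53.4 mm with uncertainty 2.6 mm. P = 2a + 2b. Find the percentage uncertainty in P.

4.51%

P is a linear combination, so absolute uncertainties add in quadrature:
  (2·δa)² = 57.8;  (2·δb)² = 27.0
δP = √(84.8) = 9.21 mm
P = 204 mm, so δP/P = 9.21/204 = 0.0451.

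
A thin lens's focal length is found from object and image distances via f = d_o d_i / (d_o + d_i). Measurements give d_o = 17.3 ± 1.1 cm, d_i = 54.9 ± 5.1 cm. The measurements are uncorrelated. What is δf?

∂f/∂d_o = (d_i/(d_o+d_i))² = 0.578;  ∂f/∂d_i = (d_o/(d_o+d_i))² = 0.0574
δf = √((∂f/∂d_o · δd_o)² + (∂f/∂d_i · δd_i)²) = √(0.405 + 0.0857) = 0.700 cm

0.700 cm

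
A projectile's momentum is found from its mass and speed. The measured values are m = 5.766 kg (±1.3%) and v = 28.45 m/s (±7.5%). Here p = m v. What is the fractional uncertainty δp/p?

p is a product of powers, so relative uncertainties combine in quadrature:
  (1·δm/m)² = (1×0.0130)² = 0.000169;  (1·δv/v)² = (1×0.0750)² = 0.00562
δp/p = √(0.00579) = 0.0761

0.0761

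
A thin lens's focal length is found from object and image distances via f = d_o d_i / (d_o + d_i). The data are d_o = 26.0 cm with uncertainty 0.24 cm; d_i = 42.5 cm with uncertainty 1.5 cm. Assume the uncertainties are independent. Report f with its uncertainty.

16.1 ± 0.235 cm

∂f/∂d_o = (d_i/(d_o+d_i))² = 0.385;  ∂f/∂d_i = (d_o/(d_o+d_i))² = 0.144
δf = √((∂f/∂d_o · δd_o)² + (∂f/∂d_i · δd_i)²) = √(0.00854 + 0.0467) = 0.235 cm
f = 16.1 cm.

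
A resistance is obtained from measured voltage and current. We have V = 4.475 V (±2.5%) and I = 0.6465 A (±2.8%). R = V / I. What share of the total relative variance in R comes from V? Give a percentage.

44.4%

(δR/R)² = (1·δV/V)² + (-1·δI/I)²
  V term: (1×0.0250)² = 0.000625
  I term: (-1×0.0280)² = 0.000784
Total = 0.00141. Share from V = 0.000625/0.00141 = 0.444.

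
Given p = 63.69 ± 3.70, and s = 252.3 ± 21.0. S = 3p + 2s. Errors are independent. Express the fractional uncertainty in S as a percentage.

6.24%

Each term contributes (cᵢ δxᵢ)² to (δS)²:
  (3·δp)² = 123;  (2·δs)² = 1760
δS = √(1890) = 43.4
S = 695.7, so δS/S = 43.4/695.7 = 0.0624.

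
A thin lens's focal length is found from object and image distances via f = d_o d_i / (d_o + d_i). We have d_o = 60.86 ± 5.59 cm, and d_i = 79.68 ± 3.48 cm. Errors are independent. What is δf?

∂f/∂d_o = (d_i/(d_o+d_i))² = 0.321;  ∂f/∂d_i = (d_o/(d_o+d_i))² = 0.188
δf = √((∂f/∂d_o · δd_o)² + (∂f/∂d_i · δd_i)²) = √(3.23 + 0.426) = 1.91 cm

1.91 cm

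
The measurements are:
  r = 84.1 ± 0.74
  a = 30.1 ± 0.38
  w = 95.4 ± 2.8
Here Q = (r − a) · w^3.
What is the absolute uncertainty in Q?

Let u = r − a = 54.0. δu = √(δr² + δa²) = √(0.548 + 0.144) = 0.832, so δu/u = 0.0154.
Q is then a monomial in u, w:
δQ/Q = √((δu/u)² + (3·δw/w)²) = √(0.000237 + 0.00775) = 0.0894
Q = 4.69e+07, so δQ = 0.0894 × 4.69e+07 = 4.19e+06.

4.19e+06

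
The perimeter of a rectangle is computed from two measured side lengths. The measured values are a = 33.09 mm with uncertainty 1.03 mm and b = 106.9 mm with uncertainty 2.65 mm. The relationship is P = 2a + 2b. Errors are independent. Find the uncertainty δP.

Sums and differences: (δP)² = Σ (cᵢ δxᵢ)².
  (2·δa)² = 4.24;  (2·δb)² = 28.1
δP = √(32.3) = 5.69 mm

5.69 mm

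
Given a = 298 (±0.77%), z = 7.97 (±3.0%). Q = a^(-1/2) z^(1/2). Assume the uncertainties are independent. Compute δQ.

For a monomial Q ∝ a^(-1/2), z^(1/2), fractional errors add in quadrature:
  (−½·δa/a)² = (-0.5×0.00770)² = 1.48e-05;  (½·δz/z)² = (0.5×0.0300)² = 0.000225
δQ/Q = √(0.000240) = 0.0155
Q = 0.164, so δQ = 0.0155 × 0.164 = 0.00253.

0.00253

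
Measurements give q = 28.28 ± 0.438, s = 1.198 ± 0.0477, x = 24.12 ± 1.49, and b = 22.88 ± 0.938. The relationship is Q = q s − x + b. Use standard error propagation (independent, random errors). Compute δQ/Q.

0.0698

Let p = q·s = 33.88. δp/p = √((1·δq/q)² + (1·δs/s)²) = √(0.000240 + 0.00159) = 0.0427, so δp = 1.45.
Q = p − x + b: δQ = √(δp² + δx² + δb²) = √(2.10 + 2.22 + 0.880) = 2.28
Q = 32.64, so δQ/Q = 2.28/32.64 = 0.0698.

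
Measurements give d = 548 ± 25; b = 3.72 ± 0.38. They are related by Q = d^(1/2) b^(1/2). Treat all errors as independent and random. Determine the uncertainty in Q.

2.53

Relative error in a monomial: (δQ/Q)² = Σ (nᵢ · δxᵢ/xᵢ)².
  (½·δd/d)² = (0.5×0.0456)² = 0.000520;  (½·δb/b)² = (0.5×0.102)² = 0.00261
δQ/Q = √(0.00313) = 0.0559
Q = 45.2, so δQ = 0.0559 × 45.2 = 2.53.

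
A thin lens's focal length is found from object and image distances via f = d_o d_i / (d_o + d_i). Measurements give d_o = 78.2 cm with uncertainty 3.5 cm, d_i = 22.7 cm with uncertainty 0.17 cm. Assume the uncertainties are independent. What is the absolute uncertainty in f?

∂f/∂d_o = (d_i/(d_o+d_i))² = 0.0506;  ∂f/∂d_i = (d_o/(d_o+d_i))² = 0.601
δf = √((∂f/∂d_o · δd_o)² + (∂f/∂d_i · δd_i)²) = √(0.0314 + 0.0104) = 0.204 cm

0.204 cm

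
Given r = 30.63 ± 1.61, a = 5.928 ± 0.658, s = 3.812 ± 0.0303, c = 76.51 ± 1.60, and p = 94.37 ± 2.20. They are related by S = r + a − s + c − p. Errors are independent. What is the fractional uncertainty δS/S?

0.217

S is a linear combination, so absolute uncertainties add in quadrature:
  (δr)² = 2.59;  (δa)² = 0.433;  (δs)² = 0.000918;  (δc)² = 2.56;  (δp)² = 4.84
δS = √(10.4) = 3.23
S = 14.89, so δS/S = 3.23/14.89 = 0.217.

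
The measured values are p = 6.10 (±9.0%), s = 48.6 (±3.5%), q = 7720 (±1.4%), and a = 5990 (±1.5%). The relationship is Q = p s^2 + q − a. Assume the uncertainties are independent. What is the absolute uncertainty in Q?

Let w = p·s^2 = 14400. δw/w = √((1·δp/p)² + (2·δs/s)²) = √(0.00810 + 0.00490) = 0.114, so δw = 1640.
Q = w + q − a: δQ = √(δw² + δq² + δa²) = √(2.7e+06 + 11700 + 8070) = 1650

1650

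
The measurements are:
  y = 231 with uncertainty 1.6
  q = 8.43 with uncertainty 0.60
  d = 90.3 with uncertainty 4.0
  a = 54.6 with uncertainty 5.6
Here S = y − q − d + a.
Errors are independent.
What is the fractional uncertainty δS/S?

For a sum/difference, combine absolute errors in quadrature:
  (δy)² = 2.56;  (δq)² = 0.360;  (δd)² = 16.0;  (δa)² = 31.4
δS = √(50.3) = 7.09
S = 187, so δS/S = 7.09/187 = 0.0379.

0.0379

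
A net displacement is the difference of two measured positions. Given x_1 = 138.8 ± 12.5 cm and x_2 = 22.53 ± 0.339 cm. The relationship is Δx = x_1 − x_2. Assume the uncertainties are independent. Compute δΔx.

Absolute uncertainties add in quadrature for a linear combination:
  (δx_1)² = 156;  (δx_2)² = 0.115
δΔx = √(156) = 12.5 cm

12.5 cm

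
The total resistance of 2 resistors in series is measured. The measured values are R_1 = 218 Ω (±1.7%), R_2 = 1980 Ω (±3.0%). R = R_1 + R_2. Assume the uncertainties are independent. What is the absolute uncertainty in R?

Sums and differences: (δR)² = Σ (cᵢ δxᵢ)².
  (δR_1)² = 13.7;  (δR_2)² = 3530
δR = √(3540) = 59.5 Ω

59.5 Ω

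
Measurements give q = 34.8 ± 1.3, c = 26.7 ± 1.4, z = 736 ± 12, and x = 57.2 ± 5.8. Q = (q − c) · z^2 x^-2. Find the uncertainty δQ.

419

Let u = q − c = 8.10. δu = √(δq² + δc²) = √(1.69 + 1.96) = 1.91, so δu/u = 0.236.
Q is then a monomial in u, z, x:
δQ/Q = √((δu/u)² + (2·δz/z)² + (-2·δx/x)²) = √(0.0556 + 0.00106 + 0.0411) = 0.313
Q = 1340, so δQ = 0.313 × 1340 = 419.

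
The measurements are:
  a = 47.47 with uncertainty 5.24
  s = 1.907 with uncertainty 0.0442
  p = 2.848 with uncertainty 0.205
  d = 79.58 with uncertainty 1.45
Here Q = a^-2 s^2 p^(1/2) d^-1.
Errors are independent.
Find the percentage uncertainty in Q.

22.9%

Each factor contributes (exponent × relative error)² to (δQ/Q)²:
  (-2·δa/a)² = (-2×0.110)² = 0.0487;  (2·δs/s)² = (2×0.0232)² = 0.00215;  (½·δp/p)² = (0.5×0.0720)² = 0.00130;  (-1·δd/d)² = (-1×0.0182)² = 0.000332
δQ/Q = √(0.0525) = 0.229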